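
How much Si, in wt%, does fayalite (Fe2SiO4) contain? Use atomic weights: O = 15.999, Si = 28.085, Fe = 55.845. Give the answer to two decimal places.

M(Fe2SiO4) = 203.771 g/mol.
Si contributes 1 × 28.085 = 28.085 g per mole.
28.085/203.771 = 0.1378 → 13.78%.

13.78 wt%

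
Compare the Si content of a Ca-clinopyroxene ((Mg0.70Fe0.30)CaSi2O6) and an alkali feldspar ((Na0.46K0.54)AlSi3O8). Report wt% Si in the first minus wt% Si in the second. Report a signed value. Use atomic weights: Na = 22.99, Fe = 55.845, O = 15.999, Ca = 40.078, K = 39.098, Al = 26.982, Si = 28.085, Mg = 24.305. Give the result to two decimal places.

-6.25 percentage points

First mineral: 56.170 g Si in 226.009 g formula = 24.85 wt% Si.
Second mineral: 84.255 g Si in 270.917 g formula = 31.10 wt% Si.
24.85% − 31.10% gives a difference of -6.25 percentage points.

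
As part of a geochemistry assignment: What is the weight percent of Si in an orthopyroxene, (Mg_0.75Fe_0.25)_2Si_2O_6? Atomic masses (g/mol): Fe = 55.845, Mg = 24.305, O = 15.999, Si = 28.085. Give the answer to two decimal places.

25.94 weight percent

M((Mg_0.75Fe_0.25)_2Si_2O_6) = 216.544 g/mol.
Si contributes 2 × 28.085 = 56.170 g per mole.
56.170/216.544 = 0.2594 → 25.94%.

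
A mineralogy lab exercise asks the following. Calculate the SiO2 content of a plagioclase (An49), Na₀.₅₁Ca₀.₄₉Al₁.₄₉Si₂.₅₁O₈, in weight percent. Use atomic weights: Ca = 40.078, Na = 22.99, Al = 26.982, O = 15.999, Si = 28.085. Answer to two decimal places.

Molar mass of Na₀.₅₁Ca₀.₄₉Al₁.₄₉Si₂.₅₁O₈ = 0.51*22.99 + 0.49*40.078 + 1.49*26.982 + 2.51*28.085 + 8*15.999 = 270.052 g/mol.
Each formula unit contains 2.51 Si, equivalent to 2.51/1 = 2.5100 mol SiO2.
M(SiO2) = 1×28.085 + 2×15.999 = 60.083 g/mol.
Mass of SiO2 per formula unit = 2.5100 × 60.083 = 150.808 g.
SiO2 wt% = 150.808 / 270.052 × 100 = 55.84%.

55.84 wt%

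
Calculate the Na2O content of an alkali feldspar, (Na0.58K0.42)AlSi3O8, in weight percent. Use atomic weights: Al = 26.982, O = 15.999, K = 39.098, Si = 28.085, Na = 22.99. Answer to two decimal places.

Formula mass = 268.984 g/mol.
0.58 Na → 0.2900 mol Na2O per formula unit; M(Na2O) = 61.979, so Na2O mass = 17.974 g.
17.974/268.984 × 100 = 6.68 wt%.

6.68 wt%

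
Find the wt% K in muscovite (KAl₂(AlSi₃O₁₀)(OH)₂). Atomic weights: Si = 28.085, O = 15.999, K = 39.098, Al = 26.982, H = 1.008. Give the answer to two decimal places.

Molar mass of KAl₂(AlSi₃O₁₀)(OH)₂: 1·39.098 + 3·26.982 + 3·28.085 + 12·15.999 + 2·1.008 = 398.303 g/mol.
Mass of K per formula unit: 1 × 39.098 = 39.098 g.
Weight fraction K = 39.098 / 398.303 = 0.0982.

9.82 weight percent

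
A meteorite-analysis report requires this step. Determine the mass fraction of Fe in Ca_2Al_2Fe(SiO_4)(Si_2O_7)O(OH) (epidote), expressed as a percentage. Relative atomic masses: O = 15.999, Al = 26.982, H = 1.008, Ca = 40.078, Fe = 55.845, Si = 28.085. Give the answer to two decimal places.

11.56 wt%

Molar mass of Ca_2Al_2Fe(SiO_4)(Si_2O_7)O(OH): 2*40.078 + 2*26.982 + 1*55.845 + 3*28.085 + 13*15.999 + 1*1.008 = 483.215 g/mol.
Mass of Fe per formula unit: 1 × 55.845 = 55.845 g.
Weight fraction Fe = 55.845 / 483.215 = 0.1156.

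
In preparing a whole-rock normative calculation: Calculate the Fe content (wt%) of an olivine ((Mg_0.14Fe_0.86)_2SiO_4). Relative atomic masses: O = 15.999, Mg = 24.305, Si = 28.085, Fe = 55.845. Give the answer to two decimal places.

49.27 wt%

Formula mass = 0.28*24.305 + 1.72*55.845 + 1*28.085 + 4*15.999 = 194.940 g/mol, of which 96.053 g is Fe.
So Fe makes up 96.053/194.940 = 0.4927 of the mass, i.e. 49.27%.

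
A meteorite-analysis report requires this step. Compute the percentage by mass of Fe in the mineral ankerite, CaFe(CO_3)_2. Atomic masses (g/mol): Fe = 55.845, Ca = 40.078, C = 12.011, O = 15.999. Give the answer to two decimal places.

25.86 weight percent

M(CaFe(CO_3)_2) = 215.939 g/mol.
Fe contributes 1 × 55.845 = 55.845 g per mole.
55.845/215.939 = 0.2586 → 25.86%.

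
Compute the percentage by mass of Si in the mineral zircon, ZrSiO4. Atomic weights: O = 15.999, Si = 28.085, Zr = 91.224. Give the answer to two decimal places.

Molar mass of ZrSiO4: 1·91.224 + 1·28.085 + 4·15.999 = 183.305 g/mol.
Mass of Si per formula unit: 1 × 28.085 = 28.085 g.
Weight fraction Si = 28.085 / 183.305 = 0.1532.

15.32 weight percent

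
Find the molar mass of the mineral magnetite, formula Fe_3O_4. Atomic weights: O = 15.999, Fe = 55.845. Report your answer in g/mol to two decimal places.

231.53 g/mol

Fe: 3 × 55.845 = 167.5350
O: 4 × 15.999 = 63.9960
Summing the contributions gives the formula mass.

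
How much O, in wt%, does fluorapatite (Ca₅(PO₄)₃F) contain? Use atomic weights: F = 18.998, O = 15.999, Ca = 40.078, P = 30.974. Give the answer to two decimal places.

38.07 wt%

M(Ca₅(PO₄)₃F) = 504.298 g/mol.
O contributes 12 × 15.999 = 191.988 g per mole.
191.988/504.298 = 0.3807 → 38.07%.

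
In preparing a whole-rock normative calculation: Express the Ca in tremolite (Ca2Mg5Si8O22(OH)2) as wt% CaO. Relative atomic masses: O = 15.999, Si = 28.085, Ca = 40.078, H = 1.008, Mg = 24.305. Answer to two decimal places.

Formula mass = 812.353 g/mol.
2 Ca → 2.0000 mol CaO per formula unit; M(CaO) = 56.077, so CaO mass = 112.154 g.
112.154/812.353 × 100 = 13.81 wt%.

13.81 wt%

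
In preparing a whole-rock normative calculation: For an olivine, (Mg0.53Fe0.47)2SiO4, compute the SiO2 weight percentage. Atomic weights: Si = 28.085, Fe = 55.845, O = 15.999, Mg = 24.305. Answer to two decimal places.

35.27 wt%

Molar mass of (Mg0.53Fe0.47)2SiO4 = 1.06×24.305 + 0.94×55.845 + 1×28.085 + 4×15.999 = 170.339 g/mol.
Each formula unit contains 1 Si, equivalent to 1/1 = 1.0000 mol SiO2.
M(SiO2) = 1×28.085 + 2×15.999 = 60.083 g/mol.
Mass of SiO2 per formula unit = 1.0000 × 60.083 = 60.083 g.
SiO2 wt% = 60.083 / 170.339 × 100 = 35.27%.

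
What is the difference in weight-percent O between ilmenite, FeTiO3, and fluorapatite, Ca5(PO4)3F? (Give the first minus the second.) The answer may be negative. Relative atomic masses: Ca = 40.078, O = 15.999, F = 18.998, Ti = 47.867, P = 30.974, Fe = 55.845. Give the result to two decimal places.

-6.43 percentage points

O in FeTiO3: molar mass 151.709 g/mol; 3×15.999 = 47.997 g → 31.64 wt%.
O in Ca5(PO4)3F: molar mass 504.298 g/mol; 12×15.999 = 191.988 g → 38.07 wt%.
Difference = 31.64 − 38.07 = -6.43 percentage points.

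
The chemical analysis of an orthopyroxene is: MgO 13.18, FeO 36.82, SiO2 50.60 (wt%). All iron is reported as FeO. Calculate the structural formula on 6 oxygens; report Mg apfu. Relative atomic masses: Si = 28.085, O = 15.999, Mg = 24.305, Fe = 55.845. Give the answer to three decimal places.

MgO (M=40.304): mol = 0.32701; Mg = 0.32701, O = 0.32701.
FeO (M=71.844): mol = 0.51250; Fe = 0.51250, O = 0.51250.
SiO2 (M=60.083): mol = 0.84217; Si = 0.84217, O = 1.68434.
ΣO = 2.52385; factor = 6/ΣO = 2.37732.
Mg apfu = 0.32701 × 2.37732 = 0.777.

0.777 Mg apfu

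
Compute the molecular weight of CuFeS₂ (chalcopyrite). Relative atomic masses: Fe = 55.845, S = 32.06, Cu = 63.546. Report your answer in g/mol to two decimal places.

Cu: 1 × 63.546 = 63.5460
Fe: 1 × 55.845 = 55.8450
S: 2 × 32.06 = 64.1200
Summing the contributions gives the formula mass.

183.51 g/mol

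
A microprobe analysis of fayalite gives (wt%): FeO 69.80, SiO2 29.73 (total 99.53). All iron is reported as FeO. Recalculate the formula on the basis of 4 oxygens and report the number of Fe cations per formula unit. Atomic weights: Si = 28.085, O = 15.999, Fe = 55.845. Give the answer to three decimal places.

FeO: 69.80/71.844 = 0.97155 mol → 0.97155 mol Fe, 0.97155 mol O.
SiO2: 29.73/60.083 = 0.49482 mol → 0.49482 mol Si, 0.98964 mol O.
Total oxygen = 1.96119 mol. Normalization factor = 4/1.96119 = 2.03958.
Fe per 4 O = 0.97155 × 2.03958 = 1.982.

1.982 Fe apfu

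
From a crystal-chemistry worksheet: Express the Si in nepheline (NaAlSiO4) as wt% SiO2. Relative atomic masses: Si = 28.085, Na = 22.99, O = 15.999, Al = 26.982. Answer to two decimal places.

Molar mass of NaAlSiO4 = 1·22.99 + 1·26.982 + 1·28.085 + 4·15.999 = 142.053 g/mol.
Each formula unit contains 1 Si, equivalent to 1/1 = 1.0000 mol SiO2.
M(SiO2) = 1×28.085 + 2×15.999 = 60.083 g/mol.
Mass of SiO2 per formula unit = 1.0000 × 60.083 = 60.083 g.
SiO2 wt% = 60.083 / 142.053 × 100 = 42.30%.

42.30 wt%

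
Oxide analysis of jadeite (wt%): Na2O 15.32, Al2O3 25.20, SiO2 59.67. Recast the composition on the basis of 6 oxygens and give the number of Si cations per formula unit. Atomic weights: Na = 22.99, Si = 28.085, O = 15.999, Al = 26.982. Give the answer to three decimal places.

Na2O (M=61.979): mol = 0.24718; Na = 0.49436, O = 0.24718.
Al2O3 (M=101.961): mol = 0.24715; Al = 0.49430, O = 0.74145.
SiO2 (M=60.083): mol = 0.99313; Si = 0.99313, O = 1.98626.
ΣO = 2.97489; factor = 6/ΣO = 2.01688.
Si apfu = 0.99313 × 2.01688 = 2.003.

2.003 Si apfu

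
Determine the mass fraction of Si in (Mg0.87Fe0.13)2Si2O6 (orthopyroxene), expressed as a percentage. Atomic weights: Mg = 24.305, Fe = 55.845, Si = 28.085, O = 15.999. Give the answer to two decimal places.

Molar mass of (Mg0.87Fe0.13)2Si2O6: 1.74*24.305 + 0.26*55.845 + 2*28.085 + 6*15.999 = 208.974 g/mol.
Mass of Si per formula unit: 2 × 28.085 = 56.170 g.
Weight fraction Si = 56.170 / 208.974 = 0.2688.

26.88 mass %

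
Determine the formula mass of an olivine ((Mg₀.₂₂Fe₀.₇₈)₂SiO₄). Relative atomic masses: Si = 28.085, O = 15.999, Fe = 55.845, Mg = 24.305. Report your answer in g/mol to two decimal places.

M = 0.44×24.305 + 1.56×55.845 + 1×28.085 + 4×15.999

189.89 g/mol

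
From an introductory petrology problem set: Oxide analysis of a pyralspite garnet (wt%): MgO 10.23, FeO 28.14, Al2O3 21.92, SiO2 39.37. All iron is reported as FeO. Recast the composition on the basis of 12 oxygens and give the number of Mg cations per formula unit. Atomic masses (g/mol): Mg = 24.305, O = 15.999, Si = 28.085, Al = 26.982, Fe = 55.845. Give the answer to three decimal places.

MgO: 10.23/40.304 = 0.25382 mol → 0.25382 mol Mg, 0.25382 mol O.
FeO: 28.14/71.844 = 0.39168 mol → 0.39168 mol Fe, 0.39168 mol O.
Al2O3: 21.92/101.961 = 0.21498 mol → 0.42996 mol Al, 0.64494 mol O.
SiO2: 39.37/60.083 = 0.65526 mol → 0.65526 mol Si, 1.31052 mol O.
Total oxygen = 2.60096 mol. Normalization factor = 12/2.60096 = 4.61368.
Mg per 12 O = 0.25382 × 4.61368 = 1.171.

1.171 Mg apfu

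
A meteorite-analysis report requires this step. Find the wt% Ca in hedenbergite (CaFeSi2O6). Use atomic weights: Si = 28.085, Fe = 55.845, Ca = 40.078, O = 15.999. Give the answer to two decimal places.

Molar mass of CaFeSi2O6: 1·40.078 + 1·55.845 + 2·28.085 + 6·15.999 = 248.087 g/mol.
Mass of Ca per formula unit: 1 × 40.078 = 40.078 g.
Weight fraction Ca = 40.078 / 248.087 = 0.1615.

16.15 wt%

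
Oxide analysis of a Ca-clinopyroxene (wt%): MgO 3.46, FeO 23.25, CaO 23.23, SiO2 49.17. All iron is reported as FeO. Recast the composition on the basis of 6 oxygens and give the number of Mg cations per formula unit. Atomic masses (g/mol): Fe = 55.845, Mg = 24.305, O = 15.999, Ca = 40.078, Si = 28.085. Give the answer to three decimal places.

0.209 Mg apfu

MgO (M=40.304): mol = 0.08585; Mg = 0.08585, O = 0.08585.
FeO (M=71.844): mol = 0.32362; Fe = 0.32362, O = 0.32362.
CaO (M=56.077): mol = 0.41425; Ca = 0.41425, O = 0.41425.
SiO2 (M=60.083): mol = 0.81837; Si = 0.81837, O = 1.63674.
ΣO = 2.46046; factor = 6/ΣO = 2.43857.
Mg apfu = 0.08585 × 2.43857 = 0.209.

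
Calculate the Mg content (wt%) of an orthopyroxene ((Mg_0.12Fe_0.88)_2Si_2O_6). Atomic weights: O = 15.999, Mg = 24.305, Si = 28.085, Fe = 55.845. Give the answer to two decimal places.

Molar mass of (Mg_0.12Fe_0.88)_2Si_2O_6: 0.24*24.305 + 1.76*55.845 + 2*28.085 + 6*15.999 = 256.284 g/mol.
Mass of Mg per formula unit: 0.24 × 24.305 = 5.833 g.
Weight fraction Mg = 5.833 / 256.284 = 0.0228.

2.28 wt%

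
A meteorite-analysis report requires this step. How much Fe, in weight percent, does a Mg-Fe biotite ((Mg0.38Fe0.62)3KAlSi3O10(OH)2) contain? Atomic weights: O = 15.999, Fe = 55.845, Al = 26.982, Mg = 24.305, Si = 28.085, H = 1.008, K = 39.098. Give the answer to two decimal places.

21.83 weight percent

Formula mass = 1.14*24.305 + 1.86*55.845 + 1*39.098 + 1*26.982 + 3*28.085 + 12*15.999 + 2*1.008 = 475.918 g/mol, of which 103.872 g is Fe.
So Fe makes up 103.872/475.918 = 0.2183 of the mass, i.e. 21.83%.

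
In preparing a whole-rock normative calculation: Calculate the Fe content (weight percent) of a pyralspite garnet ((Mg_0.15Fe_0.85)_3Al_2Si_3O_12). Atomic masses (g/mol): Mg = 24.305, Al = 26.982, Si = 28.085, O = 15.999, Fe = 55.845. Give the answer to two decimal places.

29.45 weight percent

Formula mass = 0.45·24.305 + 2.55·55.845 + 2·26.982 + 3·28.085 + 12·15.999 = 483.549 g/mol, of which 142.405 g is Fe.
So Fe makes up 142.405/483.549 = 0.2945 of the mass, i.e. 29.45%.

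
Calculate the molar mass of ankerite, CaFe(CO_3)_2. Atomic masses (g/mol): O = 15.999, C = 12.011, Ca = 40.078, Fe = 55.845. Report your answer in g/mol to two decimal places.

M = 1·40.078 + 1·55.845 + 2·12.011 + 6·15.999

215.94 g/mol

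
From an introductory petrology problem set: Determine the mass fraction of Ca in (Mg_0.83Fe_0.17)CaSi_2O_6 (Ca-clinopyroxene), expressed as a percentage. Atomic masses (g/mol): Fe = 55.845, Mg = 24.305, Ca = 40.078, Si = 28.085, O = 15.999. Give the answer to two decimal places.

18.06 mass %

Molar mass of (Mg_0.83Fe_0.17)CaSi_2O_6: 0.83×24.305 + 0.17×55.845 + 1×40.078 + 2×28.085 + 6×15.999 = 221.909 g/mol.
Mass of Ca per formula unit: 1 × 40.078 = 40.078 g.
Weight fraction Ca = 40.078 / 221.909 = 0.1806.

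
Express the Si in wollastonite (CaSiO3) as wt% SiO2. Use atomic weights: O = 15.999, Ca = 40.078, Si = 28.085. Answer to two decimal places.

51.72 wt%

M(CaSiO3) = 116.160 g/mol; M(SiO2) = 60.083 g/mol.
Moles SiO2 per formula unit = 1 Si ÷ 1 = 1.0000.
SiO2 fraction = (1.0000 × 60.083) / 116.160 = 60.083/116.160 = 0.5172.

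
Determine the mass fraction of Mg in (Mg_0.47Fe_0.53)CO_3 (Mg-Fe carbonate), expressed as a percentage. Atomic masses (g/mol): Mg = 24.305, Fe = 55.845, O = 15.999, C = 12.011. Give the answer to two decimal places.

11.31 mass %

Molar mass of (Mg_0.47Fe_0.53)CO_3: 0.47·24.305 + 0.53·55.845 + 1·12.011 + 3·15.999 = 101.029 g/mol.
Mass of Mg per formula unit: 0.47 × 24.305 = 11.423 g.
Weight fraction Mg = 11.423 / 101.029 = 0.1131.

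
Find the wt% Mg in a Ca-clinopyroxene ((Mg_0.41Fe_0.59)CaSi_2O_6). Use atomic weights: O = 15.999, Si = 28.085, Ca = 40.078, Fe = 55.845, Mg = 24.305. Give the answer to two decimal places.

4.24 wt%

Molar mass of (Mg_0.41Fe_0.59)CaSi_2O_6: 0.41·24.305 + 0.59·55.845 + 1·40.078 + 2·28.085 + 6·15.999 = 235.156 g/mol.
Mass of Mg per formula unit: 0.41 × 24.305 = 9.965 g.
Weight fraction Mg = 9.965 / 235.156 = 0.0424.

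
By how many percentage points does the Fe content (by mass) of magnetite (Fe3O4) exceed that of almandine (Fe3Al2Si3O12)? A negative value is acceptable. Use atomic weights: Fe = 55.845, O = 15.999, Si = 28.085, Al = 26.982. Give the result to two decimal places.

38.70 percentage points

Fe in Fe3O4: molar mass 231.531 g/mol; 3×55.845 = 167.535 g → 72.36 wt%.
Fe in Fe3Al2Si3O12: molar mass 497.742 g/mol; 3×55.845 = 167.535 g → 33.66 wt%.
Difference = 72.36 − 33.66 = 38.70 percentage points.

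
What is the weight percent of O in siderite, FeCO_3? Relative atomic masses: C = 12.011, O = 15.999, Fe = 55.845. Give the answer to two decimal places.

41.43 wt%

Molar mass of FeCO_3: 1*55.845 + 1*12.011 + 3*15.999 = 115.853 g/mol.
Mass of O per formula unit: 3 × 15.999 = 47.997 g.
Weight fraction O = 47.997 / 115.853 = 0.4143.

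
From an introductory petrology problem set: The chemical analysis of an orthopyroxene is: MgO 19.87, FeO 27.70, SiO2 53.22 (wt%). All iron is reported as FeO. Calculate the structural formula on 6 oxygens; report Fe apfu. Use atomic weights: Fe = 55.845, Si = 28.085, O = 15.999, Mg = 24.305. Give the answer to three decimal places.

0.873 Fe apfu

19.87 wt% MgO ÷ 40.304 g/mol = 0.49300 mol, giving 0.49300 Mg and 0.49300 O.
27.70 wt% FeO ÷ 71.844 g/mol = 0.38556 mol, giving 0.38556 Fe and 0.38556 O.
53.22 wt% SiO2 ÷ 60.083 g/mol = 0.88577 mol, giving 0.88577 Si and 1.77154 O.
Oxygen sums to 2.65010; scaling by 6/2.65010 = 2.26407 puts the formula on 6 O.
Fe: 0.38556 × 2.26407 = 0.873 atoms per formula unit.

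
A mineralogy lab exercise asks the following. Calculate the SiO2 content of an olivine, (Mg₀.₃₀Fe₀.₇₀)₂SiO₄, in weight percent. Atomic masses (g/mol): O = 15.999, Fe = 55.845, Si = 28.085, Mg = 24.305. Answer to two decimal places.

32.50 wt%

M((Mg₀.₃₀Fe₀.₇₀)₂SiO₄) = 184.847 g/mol; M(SiO2) = 60.083 g/mol.
Moles SiO2 per formula unit = 1 Si ÷ 1 = 1.0000.
SiO2 fraction = (1.0000 × 60.083) / 184.847 = 60.083/184.847 = 0.3250.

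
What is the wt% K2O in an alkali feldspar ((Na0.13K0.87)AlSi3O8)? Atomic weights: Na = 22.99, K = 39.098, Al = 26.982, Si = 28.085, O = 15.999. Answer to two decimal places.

14.83 wt%

Formula mass = 276.233 g/mol.
0.87 K → 0.4350 mol K2O per formula unit; M(K2O) = 94.195, so K2O mass = 40.975 g.
40.975/276.233 × 100 = 14.83 wt%.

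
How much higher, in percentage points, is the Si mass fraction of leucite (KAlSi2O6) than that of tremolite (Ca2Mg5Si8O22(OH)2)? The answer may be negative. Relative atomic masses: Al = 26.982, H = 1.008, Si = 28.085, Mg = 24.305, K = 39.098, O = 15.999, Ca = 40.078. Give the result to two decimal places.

M(KAlSi2O6) = 218.244 g/mol, so wt% Si = 56.170/218.244 × 100 = 25.74%.
M(Ca2Mg5Si8O22(OH)2) = 812.353 g/mol, so wt% Si = 224.680/812.353 × 100 = 27.66%.
25.74 − 27.66 = -1.92 pp.

-1.92 percentage points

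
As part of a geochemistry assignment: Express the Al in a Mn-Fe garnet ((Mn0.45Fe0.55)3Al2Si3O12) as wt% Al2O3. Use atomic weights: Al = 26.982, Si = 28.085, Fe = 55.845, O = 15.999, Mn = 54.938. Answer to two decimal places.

20.54 wt%

Formula mass = 496.518 g/mol.
2 Al → 1.0000 mol Al2O3 per formula unit; M(Al2O3) = 101.961, so Al2O3 mass = 101.961 g.
101.961/496.518 × 100 = 20.54 wt%.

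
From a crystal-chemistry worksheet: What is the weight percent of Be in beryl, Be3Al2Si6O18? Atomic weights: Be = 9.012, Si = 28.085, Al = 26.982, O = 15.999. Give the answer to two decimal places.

5.03 wt%

Formula mass = 3*9.012 + 2*26.982 + 6*28.085 + 18*15.999 = 537.492 g/mol, of which 27.036 g is Be.
So Be makes up 27.036/537.492 = 0.0503 of the mass, i.e. 5.03%.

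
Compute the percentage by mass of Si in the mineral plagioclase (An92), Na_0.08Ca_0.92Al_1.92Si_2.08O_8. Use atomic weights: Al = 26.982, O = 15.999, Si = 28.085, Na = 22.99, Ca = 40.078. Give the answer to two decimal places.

21.09 wt%

M(Na_0.08Ca_0.92Al_1.92Si_2.08O_8) = 276.925 g/mol.
Si contributes 2.08 × 28.085 = 58.417 g per mole.
58.417/276.925 = 0.2109 → 21.09%.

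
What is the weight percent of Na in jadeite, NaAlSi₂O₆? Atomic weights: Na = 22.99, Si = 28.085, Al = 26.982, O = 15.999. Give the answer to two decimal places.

11.37 wt%

Molar mass of NaAlSi₂O₆: 1×22.99 + 1×26.982 + 2×28.085 + 6×15.999 = 202.136 g/mol.
Mass of Na per formula unit: 1 × 22.99 = 22.990 g.
Weight fraction Na = 22.990 / 202.136 = 0.1137.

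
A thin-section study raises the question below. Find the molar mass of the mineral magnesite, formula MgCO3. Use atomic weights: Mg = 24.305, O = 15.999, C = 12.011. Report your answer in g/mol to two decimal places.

Mg: 1 × 24.305 = 24.3050
C: 1 × 12.011 = 12.0110
O: 3 × 15.999 = 47.9970
Summing the contributions gives the formula mass.

84.31 g/mol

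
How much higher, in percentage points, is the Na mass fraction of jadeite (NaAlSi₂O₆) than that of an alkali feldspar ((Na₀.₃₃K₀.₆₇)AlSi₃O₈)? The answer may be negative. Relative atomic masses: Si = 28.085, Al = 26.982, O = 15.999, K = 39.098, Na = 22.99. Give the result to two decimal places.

Na in NaAlSi₂O₆: molar mass 202.136 g/mol; 1×22.99 = 22.990 g → 11.37 wt%.
Na in (Na₀.₃₃K₀.₆₇)AlSi₃O₈: molar mass 273.011 g/mol; 0.33×22.99 = 7.587 g → 2.78 wt%.
Difference = 11.37 − 2.78 = 8.59 percentage points.

8.59 percentage points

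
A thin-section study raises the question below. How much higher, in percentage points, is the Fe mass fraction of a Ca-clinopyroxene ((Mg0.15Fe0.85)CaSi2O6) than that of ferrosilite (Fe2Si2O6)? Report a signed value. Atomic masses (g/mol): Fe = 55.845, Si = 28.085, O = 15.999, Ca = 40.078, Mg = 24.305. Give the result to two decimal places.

First mineral: 47.468 g Fe in 243.356 g formula = 19.51 wt% Fe.
Second mineral: 111.690 g Fe in 263.854 g formula = 42.33 wt% Fe.
19.51% − 42.33% gives a difference of -22.82 percentage points.

-22.82 percentage points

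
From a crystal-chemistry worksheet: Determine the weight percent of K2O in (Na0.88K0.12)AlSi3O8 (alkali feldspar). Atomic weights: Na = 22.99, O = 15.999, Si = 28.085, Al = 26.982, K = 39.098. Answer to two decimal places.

M((Na0.88K0.12)AlSi3O8) = 264.152 g/mol; M(K2O) = 94.195 g/mol.
Moles K2O per formula unit = 0.12 K ÷ 2 = 0.0600.
K2O fraction = (0.0600 × 94.195) / 264.152 = 5.652/264.152 = 0.0214.

2.14 wt%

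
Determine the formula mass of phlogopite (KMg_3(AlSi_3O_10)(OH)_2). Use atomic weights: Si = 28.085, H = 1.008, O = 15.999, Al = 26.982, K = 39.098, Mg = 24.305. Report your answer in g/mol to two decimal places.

417.25 g/mol

The formula mass is the sum 1·39.098 + 3·24.305 + 1·26.982 + 3·28.085 + 12·15.999 + 2·1.008.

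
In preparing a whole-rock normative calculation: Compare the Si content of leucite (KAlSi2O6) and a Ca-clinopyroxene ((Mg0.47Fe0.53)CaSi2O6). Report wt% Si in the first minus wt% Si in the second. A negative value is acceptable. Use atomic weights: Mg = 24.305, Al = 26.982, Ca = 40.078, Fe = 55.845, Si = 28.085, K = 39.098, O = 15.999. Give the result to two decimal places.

1.66 percentage points

Si in KAlSi2O6: molar mass 218.244 g/mol; 2×28.085 = 56.170 g → 25.74 wt%.
Si in (Mg0.47Fe0.53)CaSi2O6: molar mass 233.263 g/mol; 2×28.085 = 56.170 g → 24.08 wt%.
Difference = 25.74 − 24.08 = 1.66 percentage points.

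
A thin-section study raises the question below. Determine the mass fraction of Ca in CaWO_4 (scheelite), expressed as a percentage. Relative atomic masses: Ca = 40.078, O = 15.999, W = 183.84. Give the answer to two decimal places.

13.92 weight percent

M(CaWO_4) = 287.914 g/mol.
Ca contributes 1 × 40.078 = 40.078 g per mole.
40.078/287.914 = 0.1392 → 13.92%.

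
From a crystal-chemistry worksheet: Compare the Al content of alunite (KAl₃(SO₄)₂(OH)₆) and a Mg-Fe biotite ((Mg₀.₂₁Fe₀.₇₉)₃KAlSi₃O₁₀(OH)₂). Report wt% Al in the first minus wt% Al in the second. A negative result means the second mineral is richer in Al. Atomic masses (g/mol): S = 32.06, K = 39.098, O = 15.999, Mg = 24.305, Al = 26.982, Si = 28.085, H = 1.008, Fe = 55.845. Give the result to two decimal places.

M(KAl₃(SO₄)₂(OH)₆) = 414.198 g/mol, so wt% Al = 80.946/414.198 × 100 = 19.54%.
M((Mg₀.₂₁Fe₀.₇₉)₃KAlSi₃O₁₀(OH)₂) = 492.004 g/mol, so wt% Al = 26.982/492.004 × 100 = 5.48%.
19.54 − 5.48 = 14.06 pp.

14.06 percentage points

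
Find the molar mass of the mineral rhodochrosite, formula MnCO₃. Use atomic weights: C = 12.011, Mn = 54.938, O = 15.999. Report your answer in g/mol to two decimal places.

114.95 g/mol

The formula mass is the sum 1(54.938) + 1(12.011) + 3(15.999).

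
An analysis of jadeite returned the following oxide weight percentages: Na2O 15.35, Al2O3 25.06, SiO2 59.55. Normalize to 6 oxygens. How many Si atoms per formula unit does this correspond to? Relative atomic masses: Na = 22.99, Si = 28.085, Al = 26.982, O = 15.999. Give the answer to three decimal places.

2.004 Si apfu

Na2O: 15.35/61.979 = 0.24766 mol → 0.49532 mol Na, 0.24766 mol O.
Al2O3: 25.06/101.961 = 0.24578 mol → 0.49156 mol Al, 0.73734 mol O.
SiO2: 59.55/60.083 = 0.99113 mol → 0.99113 mol Si, 1.98226 mol O.
Total oxygen = 2.96726 mol. Normalization factor = 6/2.96726 = 2.02207.
Si per 6 O = 0.99113 × 2.02207 = 2.004.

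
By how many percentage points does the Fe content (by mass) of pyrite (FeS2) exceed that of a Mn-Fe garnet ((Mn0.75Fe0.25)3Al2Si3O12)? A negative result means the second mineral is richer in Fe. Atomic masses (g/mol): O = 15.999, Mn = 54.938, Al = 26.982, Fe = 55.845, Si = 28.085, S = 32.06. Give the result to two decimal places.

38.10 percentage points

M(FeS2) = 119.965 g/mol, so wt% Fe = 55.845/119.965 × 100 = 46.55%.
M((Mn0.75Fe0.25)3Al2Si3O12) = 495.701 g/mol, so wt% Fe = 41.884/495.701 × 100 = 8.45%.
46.55 − 8.45 = 38.10 pp.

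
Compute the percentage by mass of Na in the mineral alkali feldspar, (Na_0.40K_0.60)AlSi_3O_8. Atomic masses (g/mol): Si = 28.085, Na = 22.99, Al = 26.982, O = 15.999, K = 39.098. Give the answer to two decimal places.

M((Na_0.40K_0.60)AlSi_3O_8) = 271.884 g/mol.
Na contributes 0.40 × 22.99 = 9.196 g per mole.
9.196/271.884 = 0.0338 → 3.38%.

3.38 weight percent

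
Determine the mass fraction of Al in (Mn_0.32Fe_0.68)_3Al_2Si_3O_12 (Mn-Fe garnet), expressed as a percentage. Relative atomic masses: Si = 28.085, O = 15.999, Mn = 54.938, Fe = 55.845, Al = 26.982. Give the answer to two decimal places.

10.86 weight percent

M((Mn_0.32Fe_0.68)_3Al_2Si_3O_12) = 496.871 g/mol.
Al contributes 2 × 26.982 = 53.964 g per mole.
53.964/496.871 = 0.1086 → 10.86%.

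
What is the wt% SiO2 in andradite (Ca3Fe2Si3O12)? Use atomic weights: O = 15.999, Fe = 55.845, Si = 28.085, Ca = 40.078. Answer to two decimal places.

35.47 wt%

Molar mass of Ca3Fe2Si3O12 = 3*40.078 + 2*55.845 + 3*28.085 + 12*15.999 = 508.167 g/mol.
Each formula unit contains 3 Si, equivalent to 3/1 = 3.0000 mol SiO2.
M(SiO2) = 1×28.085 + 2×15.999 = 60.083 g/mol.
Mass of SiO2 per formula unit = 3.0000 × 60.083 = 180.249 g.
SiO2 wt% = 180.249 / 508.167 × 100 = 35.47%.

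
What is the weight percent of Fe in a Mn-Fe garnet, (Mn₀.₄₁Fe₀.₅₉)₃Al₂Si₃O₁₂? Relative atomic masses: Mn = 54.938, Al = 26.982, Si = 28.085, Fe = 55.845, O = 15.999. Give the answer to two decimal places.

Formula mass = 1.23·54.938 + 1.77·55.845 + 2·26.982 + 3·28.085 + 12·15.999 = 496.626 g/mol, of which 98.846 g is Fe.
So Fe makes up 98.846/496.626 = 0.1990 of the mass, i.e. 19.90%.

19.90 mass %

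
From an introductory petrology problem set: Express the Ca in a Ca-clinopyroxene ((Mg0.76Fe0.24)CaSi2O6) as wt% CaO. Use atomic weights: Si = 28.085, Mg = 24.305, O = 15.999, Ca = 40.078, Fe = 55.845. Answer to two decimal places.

25.02 wt%

Formula mass = 224.117 g/mol.
1 Ca → 1.0000 mol CaO per formula unit; M(CaO) = 56.077, so CaO mass = 56.077 g.
56.077/224.117 × 100 = 25.02 wt%.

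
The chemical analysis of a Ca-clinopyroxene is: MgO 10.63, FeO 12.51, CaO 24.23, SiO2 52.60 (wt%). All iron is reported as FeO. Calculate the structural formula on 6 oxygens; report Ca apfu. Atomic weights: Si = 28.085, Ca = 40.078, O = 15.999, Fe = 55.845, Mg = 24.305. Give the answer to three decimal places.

0.989 Ca apfu

MgO (M=40.304): mol = 0.26375; Mg = 0.26375, O = 0.26375.
FeO (M=71.844): mol = 0.17413; Fe = 0.17413, O = 0.17413.
CaO (M=56.077): mol = 0.43208; Ca = 0.43208, O = 0.43208.
SiO2 (M=60.083): mol = 0.87546; Si = 0.87546, O = 1.75092.
ΣO = 2.62088; factor = 6/ΣO = 2.28931.
Ca apfu = 0.43208 × 2.28931 = 0.989.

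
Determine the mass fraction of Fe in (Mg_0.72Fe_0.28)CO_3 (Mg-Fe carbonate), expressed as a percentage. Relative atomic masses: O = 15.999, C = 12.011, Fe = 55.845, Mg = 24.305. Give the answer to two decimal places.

16.79 wt%

M((Mg_0.72Fe_0.28)CO_3) = 93.144 g/mol.
Fe contributes 0.28 × 55.845 = 15.637 g per mole.
15.637/93.144 = 0.1679 → 16.79%.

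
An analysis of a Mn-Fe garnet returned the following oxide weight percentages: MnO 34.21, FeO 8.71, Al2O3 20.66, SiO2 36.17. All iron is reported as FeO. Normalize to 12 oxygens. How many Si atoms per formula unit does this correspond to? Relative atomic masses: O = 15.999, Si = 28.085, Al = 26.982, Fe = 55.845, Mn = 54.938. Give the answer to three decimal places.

MnO: 34.21/70.937 = 0.48226 mol → 0.48226 mol Mn, 0.48226 mol O.
FeO: 8.71/71.844 = 0.12123 mol → 0.12123 mol Fe, 0.12123 mol O.
Al2O3: 20.66/101.961 = 0.20263 mol → 0.40526 mol Al, 0.60789 mol O.
SiO2: 36.17/60.083 = 0.60200 mol → 0.60200 mol Si, 1.20400 mol O.
Total oxygen = 2.41538 mol. Normalization factor = 12/2.41538 = 4.96816.
Si per 12 O = 0.60200 × 4.96816 = 2.991.

2.991 Si apfu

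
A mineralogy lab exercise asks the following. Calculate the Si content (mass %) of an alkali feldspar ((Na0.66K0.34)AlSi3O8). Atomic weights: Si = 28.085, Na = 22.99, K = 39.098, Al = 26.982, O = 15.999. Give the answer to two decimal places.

Molar mass of (Na0.66K0.34)AlSi3O8: 0.66×22.99 + 0.34×39.098 + 1×26.982 + 3×28.085 + 8×15.999 = 267.696 g/mol.
Mass of Si per formula unit: 3 × 28.085 = 84.255 g.
Weight fraction Si = 84.255 / 267.696 = 0.3147.

31.47 mass %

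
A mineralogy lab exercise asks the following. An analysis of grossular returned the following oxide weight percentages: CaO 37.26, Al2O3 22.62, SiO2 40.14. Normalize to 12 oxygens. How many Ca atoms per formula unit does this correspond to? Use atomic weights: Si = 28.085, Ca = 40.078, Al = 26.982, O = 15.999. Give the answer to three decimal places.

37.26 wt% CaO ÷ 56.077 g/mol = 0.66444 mol, giving 0.66444 Ca and 0.66444 O.
22.62 wt% Al2O3 ÷ 101.961 g/mol = 0.22185 mol, giving 0.44370 Al and 0.66555 O.
40.14 wt% SiO2 ÷ 60.083 g/mol = 0.66808 mol, giving 0.66808 Si and 1.33616 O.
Oxygen sums to 2.66615; scaling by 12/2.66615 = 4.50087 puts the formula on 12 O.
Ca: 0.66444 × 4.50087 = 2.991 atoms per formula unit.

2.991 Ca apfu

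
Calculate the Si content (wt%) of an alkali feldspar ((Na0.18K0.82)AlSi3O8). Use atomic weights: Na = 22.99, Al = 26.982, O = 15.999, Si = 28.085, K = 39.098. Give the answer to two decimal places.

30.59 wt%

M((Na0.18K0.82)AlSi3O8) = 275.428 g/mol.
Si contributes 3 × 28.085 = 84.255 g per mole.
84.255/275.428 = 0.3059 → 30.59%.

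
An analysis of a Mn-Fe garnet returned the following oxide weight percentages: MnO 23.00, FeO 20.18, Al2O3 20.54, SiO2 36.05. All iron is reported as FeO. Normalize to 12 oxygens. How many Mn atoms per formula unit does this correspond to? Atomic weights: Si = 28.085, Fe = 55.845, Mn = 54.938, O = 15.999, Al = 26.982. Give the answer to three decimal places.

1.615 Mn apfu

23.00 wt% MnO ÷ 70.937 g/mol = 0.32423 mol, giving 0.32423 Mn and 0.32423 O.
20.18 wt% FeO ÷ 71.844 g/mol = 0.28089 mol, giving 0.28089 Fe and 0.28089 O.
20.54 wt% Al2O3 ÷ 101.961 g/mol = 0.20145 mol, giving 0.40290 Al and 0.60435 O.
36.05 wt% SiO2 ÷ 60.083 g/mol = 0.60000 mol, giving 0.60000 Si and 1.20000 O.
Oxygen sums to 2.40947; scaling by 12/2.40947 = 4.98035 puts the formula on 12 O.
Mn: 0.32423 × 4.98035 = 1.615 atoms per formula unit.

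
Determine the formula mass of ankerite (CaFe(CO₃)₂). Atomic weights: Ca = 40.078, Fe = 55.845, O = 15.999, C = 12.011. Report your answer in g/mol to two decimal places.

M = 1(40.078) + 1(55.845) + 2(12.011) + 6(15.999)

215.94 g/mol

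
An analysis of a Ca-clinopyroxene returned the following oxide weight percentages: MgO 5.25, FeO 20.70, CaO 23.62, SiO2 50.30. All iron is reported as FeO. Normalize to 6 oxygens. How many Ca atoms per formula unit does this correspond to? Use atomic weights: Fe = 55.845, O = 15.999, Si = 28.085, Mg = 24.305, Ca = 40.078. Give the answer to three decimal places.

1.005 Ca apfu

5.25 wt% MgO ÷ 40.304 g/mol = 0.13026 mol, giving 0.13026 Mg and 0.13026 O.
20.70 wt% FeO ÷ 71.844 g/mol = 0.28812 mol, giving 0.28812 Fe and 0.28812 O.
23.62 wt% CaO ÷ 56.077 g/mol = 0.42121 mol, giving 0.42121 Ca and 0.42121 O.
50.30 wt% SiO2 ÷ 60.083 g/mol = 0.83718 mol, giving 0.83718 Si and 1.67436 O.
Oxygen sums to 2.51395; scaling by 6/2.51395 = 2.38668 puts the formula on 6 O.
Ca: 0.42121 × 2.38668 = 1.005 atoms per formula unit.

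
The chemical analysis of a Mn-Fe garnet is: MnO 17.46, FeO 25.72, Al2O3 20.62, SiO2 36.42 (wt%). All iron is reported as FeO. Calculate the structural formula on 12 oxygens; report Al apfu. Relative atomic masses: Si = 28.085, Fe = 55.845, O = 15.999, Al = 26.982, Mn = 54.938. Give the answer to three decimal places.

2.003 Al apfu

MnO (M=70.937): mol = 0.24613; Mn = 0.24613, O = 0.24613.
FeO (M=71.844): mol = 0.35800; Fe = 0.35800, O = 0.35800.
Al2O3 (M=101.961): mol = 0.20223; Al = 0.40446, O = 0.60669.
SiO2 (M=60.083): mol = 0.60616; Si = 0.60616, O = 1.21232.
ΣO = 2.42314; factor = 12/ΣO = 4.95225.
Al apfu = 0.40446 × 4.95225 = 2.003.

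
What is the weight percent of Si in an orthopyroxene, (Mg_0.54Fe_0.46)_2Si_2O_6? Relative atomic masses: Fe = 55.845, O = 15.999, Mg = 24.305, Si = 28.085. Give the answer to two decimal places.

Formula mass = 1.08·24.305 + 0.92·55.845 + 2·28.085 + 6·15.999 = 229.791 g/mol, of which 56.170 g is Si.
So Si makes up 56.170/229.791 = 0.2444 of the mass, i.e. 24.44%.

24.44 weight percent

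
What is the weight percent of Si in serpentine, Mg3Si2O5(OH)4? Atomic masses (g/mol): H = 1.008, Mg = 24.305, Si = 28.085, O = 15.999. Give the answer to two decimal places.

Molar mass of Mg3Si2O5(OH)4: 3·24.305 + 2·28.085 + 9·15.999 + 4·1.008 = 277.108 g/mol.
Mass of Si per formula unit: 2 × 28.085 = 56.170 g.
Weight fraction Si = 56.170 / 277.108 = 0.2027.

20.27 mass %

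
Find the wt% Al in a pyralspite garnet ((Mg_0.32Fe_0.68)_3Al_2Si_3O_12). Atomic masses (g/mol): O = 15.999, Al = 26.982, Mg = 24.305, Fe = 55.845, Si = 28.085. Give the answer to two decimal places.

11.54 wt%

M((Mg_0.32Fe_0.68)_3Al_2Si_3O_12) = 467.464 g/mol.
Al contributes 2 × 26.982 = 53.964 g per mole.
53.964/467.464 = 0.1154 → 11.54%.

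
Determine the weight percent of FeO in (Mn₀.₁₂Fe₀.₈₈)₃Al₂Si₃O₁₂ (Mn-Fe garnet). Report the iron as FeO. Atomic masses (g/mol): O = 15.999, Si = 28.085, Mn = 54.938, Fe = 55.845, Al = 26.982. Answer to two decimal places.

38.13 wt%

Formula mass = 497.415 g/mol.
2.64 Fe → 2.6400 mol FeO per formula unit; M(FeO) = 71.844, so FeO mass = 189.668 g.
189.668/497.415 × 100 = 38.13 wt%.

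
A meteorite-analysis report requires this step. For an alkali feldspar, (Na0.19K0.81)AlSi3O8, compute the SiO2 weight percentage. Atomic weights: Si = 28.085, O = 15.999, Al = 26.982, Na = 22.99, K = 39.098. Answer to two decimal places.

Formula mass = 275.266 g/mol.
3 Si → 3.0000 mol SiO2 per formula unit; M(SiO2) = 60.083, so SiO2 mass = 180.249 g.
180.249/275.266 × 100 = 65.48 wt%.

65.48 wt%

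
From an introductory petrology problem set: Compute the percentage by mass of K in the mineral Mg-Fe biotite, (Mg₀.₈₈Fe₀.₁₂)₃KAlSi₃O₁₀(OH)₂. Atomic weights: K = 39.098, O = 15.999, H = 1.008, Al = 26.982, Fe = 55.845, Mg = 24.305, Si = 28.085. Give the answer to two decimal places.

9.12 wt%

M((Mg₀.₈₈Fe₀.₁₂)₃KAlSi₃O₁₀(OH)₂) = 428.608 g/mol.
K contributes 1 × 39.098 = 39.098 g per mole.
39.098/428.608 = 0.0912 → 9.12%.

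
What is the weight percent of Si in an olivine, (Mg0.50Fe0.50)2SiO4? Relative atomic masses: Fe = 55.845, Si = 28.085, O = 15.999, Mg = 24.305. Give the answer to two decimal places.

Molar mass of (Mg0.50Fe0.50)2SiO4: 1·24.305 + 1·55.845 + 1·28.085 + 4·15.999 = 172.231 g/mol.
Mass of Si per formula unit: 1 × 28.085 = 28.085 g.
Weight fraction Si = 28.085 / 172.231 = 0.1631.

16.31 wt%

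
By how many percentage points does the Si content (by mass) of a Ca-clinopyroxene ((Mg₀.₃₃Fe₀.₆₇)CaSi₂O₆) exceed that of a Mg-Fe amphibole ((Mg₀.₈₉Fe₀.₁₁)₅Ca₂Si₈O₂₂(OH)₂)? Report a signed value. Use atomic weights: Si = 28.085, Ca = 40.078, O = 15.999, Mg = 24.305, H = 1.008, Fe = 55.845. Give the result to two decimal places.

-3.45 percentage points

M((Mg₀.₃₃Fe₀.₆₇)CaSi₂O₆) = 237.679 g/mol, so wt% Si = 56.170/237.679 × 100 = 23.63%.
M((Mg₀.₈₉Fe₀.₁₁)₅Ca₂Si₈O₂₂(OH)₂) = 829.700 g/mol, so wt% Si = 224.680/829.700 × 100 = 27.08%.
23.63 − 27.08 = -3.45 pp.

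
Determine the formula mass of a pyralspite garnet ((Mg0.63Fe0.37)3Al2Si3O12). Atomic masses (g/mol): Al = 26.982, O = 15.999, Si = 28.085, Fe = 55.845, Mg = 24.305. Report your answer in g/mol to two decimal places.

M = 1.89·24.305 + 1.11·55.845 + 2·26.982 + 3·28.085 + 12·15.999

438.13 g/mol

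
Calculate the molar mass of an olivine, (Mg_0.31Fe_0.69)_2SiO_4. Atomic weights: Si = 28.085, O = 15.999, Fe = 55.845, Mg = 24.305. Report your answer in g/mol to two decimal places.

184.22 g/mol

M = 0.62*24.305 + 1.38*55.845 + 1*28.085 + 4*15.999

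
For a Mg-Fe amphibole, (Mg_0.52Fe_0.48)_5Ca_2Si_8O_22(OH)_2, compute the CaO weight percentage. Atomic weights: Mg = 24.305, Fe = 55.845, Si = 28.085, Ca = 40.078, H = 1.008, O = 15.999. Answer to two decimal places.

Molar mass of (Mg_0.52Fe_0.48)_5Ca_2Si_8O_22(OH)_2 = 2.60·24.305 + 2.40·55.845 + 2·40.078 + 8·28.085 + 24·15.999 + 2·1.008 = 888.049 g/mol.
Each formula unit contains 2 Ca, equivalent to 2/1 = 2.0000 mol CaO.
M(CaO) = 1×40.078 + 1×15.999 = 56.077 g/mol.
Mass of CaO per formula unit = 2.0000 × 56.077 = 112.154 g.
CaO wt% = 112.154 / 888.049 × 100 = 12.63%.

12.63 wt%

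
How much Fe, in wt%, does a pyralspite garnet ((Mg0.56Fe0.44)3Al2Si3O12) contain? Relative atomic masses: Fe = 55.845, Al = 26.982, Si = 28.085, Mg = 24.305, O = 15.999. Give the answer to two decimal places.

16.57 wt%

M((Mg0.56Fe0.44)3Al2Si3O12) = 444.755 g/mol.
Fe contributes 1.32 × 55.845 = 73.715 g per mole.
73.715/444.755 = 0.1657 → 16.57%.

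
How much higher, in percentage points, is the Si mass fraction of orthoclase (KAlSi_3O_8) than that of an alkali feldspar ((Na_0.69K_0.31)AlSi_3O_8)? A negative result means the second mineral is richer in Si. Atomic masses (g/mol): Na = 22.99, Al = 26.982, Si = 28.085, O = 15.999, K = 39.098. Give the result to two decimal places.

Si in KAlSi_3O_8: molar mass 278.327 g/mol; 3×28.085 = 84.255 g → 30.27 wt%.
Si in (Na_0.69K_0.31)AlSi_3O_8: molar mass 267.212 g/mol; 3×28.085 = 84.255 g → 31.53 wt%.
Difference = 30.27 − 31.53 = -1.26 percentage points.

-1.26 percentage points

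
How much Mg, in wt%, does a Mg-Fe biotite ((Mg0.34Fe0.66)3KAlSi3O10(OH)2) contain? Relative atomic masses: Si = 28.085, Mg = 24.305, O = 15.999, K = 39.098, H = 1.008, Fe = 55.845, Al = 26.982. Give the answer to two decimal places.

M((Mg0.34Fe0.66)3KAlSi3O10(OH)2) = 479.703 g/mol.
Mg contributes 1.02 × 24.305 = 24.791 g per mole.
24.791/479.703 = 0.0517 → 5.17%.

5.17 wt%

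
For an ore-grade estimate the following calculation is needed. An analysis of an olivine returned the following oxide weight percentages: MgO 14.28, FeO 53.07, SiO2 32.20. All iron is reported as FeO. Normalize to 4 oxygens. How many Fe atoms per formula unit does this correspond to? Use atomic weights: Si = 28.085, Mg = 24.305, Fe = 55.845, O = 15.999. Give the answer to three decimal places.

1.365 Fe apfu

MgO: 14.28/40.304 = 0.35431 mol → 0.35431 mol Mg, 0.35431 mol O.
FeO: 53.07/71.844 = 0.73868 mol → 0.73868 mol Fe, 0.73868 mol O.
SiO2: 32.20/60.083 = 0.53593 mol → 0.53593 mol Si, 1.07186 mol O.
Total oxygen = 2.16485 mol. Normalization factor = 4/2.16485 = 1.84770.
Fe per 4 O = 0.73868 × 1.84770 = 1.365.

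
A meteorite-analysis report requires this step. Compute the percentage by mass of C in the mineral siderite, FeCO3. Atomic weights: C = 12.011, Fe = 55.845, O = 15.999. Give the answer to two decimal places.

Molar mass of FeCO3: 1*55.845 + 1*12.011 + 3*15.999 = 115.853 g/mol.
Mass of C per formula unit: 1 × 12.011 = 12.011 g.
Weight fraction C = 12.011 / 115.853 = 0.1037.

10.37 wt%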